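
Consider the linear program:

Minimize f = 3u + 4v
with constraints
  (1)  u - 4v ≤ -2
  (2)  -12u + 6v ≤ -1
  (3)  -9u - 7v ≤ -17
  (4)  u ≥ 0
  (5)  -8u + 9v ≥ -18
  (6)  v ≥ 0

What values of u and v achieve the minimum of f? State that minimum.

u = 54/43, v = 35/43, minimum f = 302/43

Vertices and f = 3u + 4v:
  (54/43, 35/43) → f = 302/43
  (90/23, 34/23) → f = 406/23
  (109/138, 65/46) → f = 369/46
The feasible region is unbounded (it extends along (1, 2), (9, 8)), but f strictly increases along every unbounded feasible direction, so there is no improving ray and the minimum is attained at a vertex.

The binding constraints are u - 4v = -2 and -9u - 7v = -17.
Solving simultaneously gives u = 54/43, v = 35/43.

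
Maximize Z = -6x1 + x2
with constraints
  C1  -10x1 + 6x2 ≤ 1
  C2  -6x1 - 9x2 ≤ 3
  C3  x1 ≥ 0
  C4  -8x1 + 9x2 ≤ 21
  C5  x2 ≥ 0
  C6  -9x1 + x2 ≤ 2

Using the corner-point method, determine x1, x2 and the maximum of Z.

The feasible region is unbounded (it extends along (9, 8), (1, 0)), but Z strictly decreases along every unbounded feasible direction, so there is no improving ray and the maximum is attained at a vertex.

The optimum lies where -10x1 + 6x2 = 1 and x1 = 0.
Solving simultaneously gives x1 = 0, x2 = 1/6.

x1 = 0, x2 = 1/6, maximum Z = 1/6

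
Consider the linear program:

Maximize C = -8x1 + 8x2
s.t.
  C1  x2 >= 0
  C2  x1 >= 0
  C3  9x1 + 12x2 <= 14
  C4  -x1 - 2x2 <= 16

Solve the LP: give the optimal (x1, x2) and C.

Corner points and C = -8x1 + 8x2:
  (0, 0) → C = 0
  (14/9, 0) → C = -112/9
  (0, 7/6) → C = 28/3

x1 = 0, x2 = 7/6, maximum C = 28/3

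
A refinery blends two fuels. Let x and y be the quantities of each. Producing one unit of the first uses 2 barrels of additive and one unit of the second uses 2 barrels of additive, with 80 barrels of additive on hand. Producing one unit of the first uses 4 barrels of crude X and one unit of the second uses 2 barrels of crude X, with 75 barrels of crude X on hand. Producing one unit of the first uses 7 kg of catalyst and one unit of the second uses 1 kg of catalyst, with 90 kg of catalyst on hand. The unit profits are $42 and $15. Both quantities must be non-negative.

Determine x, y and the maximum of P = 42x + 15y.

x = 21/2, y = 33/2, maximum P = 1377/2

Vertices and P = 42x + 15y:
  (0, 0) → P = 0
  (0, 75/2) → P = 1125/2
  (90/7, 0) → P = 540
  (21/2, 33/2) → P = 1377/2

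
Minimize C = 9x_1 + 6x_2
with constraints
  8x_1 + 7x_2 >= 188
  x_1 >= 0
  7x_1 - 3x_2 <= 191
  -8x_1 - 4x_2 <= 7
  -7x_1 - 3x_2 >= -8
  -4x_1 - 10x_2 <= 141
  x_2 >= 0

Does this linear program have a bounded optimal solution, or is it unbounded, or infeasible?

The boundaries 8x_1 + 7x_2 = 188 and x_1 = 0 meet at (0, 188/7), but that point violates -7x_1 - 3x_2 ≥ -8. Every candidate vertex is excluded by some other constraint, so the feasible region is empty.

infeasible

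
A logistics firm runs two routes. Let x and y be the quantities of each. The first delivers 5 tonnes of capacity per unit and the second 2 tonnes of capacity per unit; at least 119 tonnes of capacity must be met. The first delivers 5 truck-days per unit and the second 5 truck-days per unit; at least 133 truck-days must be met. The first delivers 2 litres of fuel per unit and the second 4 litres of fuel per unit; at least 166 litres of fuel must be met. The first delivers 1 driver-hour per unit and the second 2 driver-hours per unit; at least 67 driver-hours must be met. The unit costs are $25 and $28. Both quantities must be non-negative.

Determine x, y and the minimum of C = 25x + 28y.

Feasible corners and C = 25x + 28y:
  (0, 119/2) → C = 1666
  (83, 0) → C = 2075
  (9, 37) → C = 1261
The feasible region is unbounded (it extends along (0, 1), (1, 0)), but C strictly increases along every unbounded feasible direction, so there is no improving ray and the minimum is attained at a vertex.

The optimum lies where 5x + 2y = 119 and 2x + 4y = 166.
Solving simultaneously gives x = 9, y = 37.

x = 9, y = 37, minimum C = 1261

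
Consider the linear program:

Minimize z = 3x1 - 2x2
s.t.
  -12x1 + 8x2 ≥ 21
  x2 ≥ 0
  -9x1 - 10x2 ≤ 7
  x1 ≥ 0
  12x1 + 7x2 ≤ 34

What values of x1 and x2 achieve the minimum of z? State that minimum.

x1 = 0, x2 = 34/7, minimum z = -68/7

Extreme points and z = 3x1 - 2x2:
  (0, 21/8) → z = -21/4
  (25/36, 11/3) → z = -21/4
  (0, 34/7) → z = -68/7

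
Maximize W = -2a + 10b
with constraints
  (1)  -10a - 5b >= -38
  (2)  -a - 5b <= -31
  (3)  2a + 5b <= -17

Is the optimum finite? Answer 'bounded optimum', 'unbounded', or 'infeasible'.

unbounded

From the feasible point (-48, 79/5), moving in the direction (-5, 1) keeps every constraint satisfied while W increases without bound.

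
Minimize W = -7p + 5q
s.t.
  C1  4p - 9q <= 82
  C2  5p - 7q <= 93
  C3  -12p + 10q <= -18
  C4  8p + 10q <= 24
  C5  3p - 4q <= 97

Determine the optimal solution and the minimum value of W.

p = 37/4, q = -5, minimum W = -359/4

Corner points and W = -7p + 5q:
  (-329/34, -228/17) → W = 23/34
  (37/4, -5) → W = -359/4
  (21/10, 18/25) → W = -111/10

The optimum lies where 4p - 9q = 82 and 8p + 10q = 24.
Solving simultaneously gives p = 37/4, q = -5.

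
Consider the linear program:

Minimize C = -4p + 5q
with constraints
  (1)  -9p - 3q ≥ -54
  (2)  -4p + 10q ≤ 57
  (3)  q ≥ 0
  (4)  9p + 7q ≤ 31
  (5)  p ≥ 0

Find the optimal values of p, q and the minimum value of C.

Vertices and C = -4p + 5q:
  (31/9, 0) → C = -124/9
  (0, 0) → C = 0
  (0, 31/7) → C = 155/7

The binding constraints are q = 0 and 9p + 7q = 31.
Solving simultaneously gives p = 31/9, q = 0.

p = 31/9, q = 0, minimum C = -124/9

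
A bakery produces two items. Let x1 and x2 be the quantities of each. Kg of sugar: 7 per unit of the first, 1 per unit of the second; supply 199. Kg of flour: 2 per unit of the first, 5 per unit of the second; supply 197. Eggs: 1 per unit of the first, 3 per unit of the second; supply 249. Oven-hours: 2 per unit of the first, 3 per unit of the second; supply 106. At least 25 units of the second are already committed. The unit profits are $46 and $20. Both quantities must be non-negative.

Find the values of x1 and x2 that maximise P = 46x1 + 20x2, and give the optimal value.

Feasible corners and P = 46x1 + 20x2:
  (0, 106/3) → P = 2120/3
  (0, 25) → P = 500
  (31/2, 25) → P = 1213

x1 = 31/2, x2 = 25, maximum P = 1213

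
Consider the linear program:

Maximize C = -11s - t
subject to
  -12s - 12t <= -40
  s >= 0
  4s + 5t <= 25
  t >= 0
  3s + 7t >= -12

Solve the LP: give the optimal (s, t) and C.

s = 0, t = 10/3, maximum C = -10/3

Feasible corners and C = -11s - t:
  (0, 10/3) → C = -10/3
  (10/3, 0) → C = -110/3
  (0, 5) → C = -5
  (25/4, 0) → C = -275/4

The optimum lies where -12s - 12t = -40 and s = 0.
Solving simultaneously gives s = 0, t = 10/3.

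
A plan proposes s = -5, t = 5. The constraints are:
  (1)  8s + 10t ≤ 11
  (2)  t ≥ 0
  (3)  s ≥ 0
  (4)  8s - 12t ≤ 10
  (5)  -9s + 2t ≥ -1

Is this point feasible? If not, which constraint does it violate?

not feasible — violates (3)

Constraint (3): s = -5, which is not ≥ 0. All other constraints are satisfied.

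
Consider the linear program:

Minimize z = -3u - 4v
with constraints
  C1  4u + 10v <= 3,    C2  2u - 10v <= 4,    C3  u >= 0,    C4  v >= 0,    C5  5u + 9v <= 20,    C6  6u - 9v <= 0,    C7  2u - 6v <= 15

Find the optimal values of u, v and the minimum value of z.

u = 9/32, v = 3/16, minimum z = -51/32

Vertices and z = -3u - 4v:
  (0, 3/10) → z = -6/5
  (9/32, 3/16) → z = -51/32
  (0, 0) → z = 0

The binding constraints are 4u + 10v = 3 and 6u - 9v = 0.
Solving simultaneously gives u = 9/32, v = 3/16.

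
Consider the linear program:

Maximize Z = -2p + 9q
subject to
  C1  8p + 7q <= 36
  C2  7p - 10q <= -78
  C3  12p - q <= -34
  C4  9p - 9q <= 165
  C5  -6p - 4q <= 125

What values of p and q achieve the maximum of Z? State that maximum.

Extreme points and Z = -2p + 9q:
  (-101/46, 176/23) → Z = 1685/23
  (-1019/10, 608/5) → Z = 6491/5
  (-262/113, 698/113) → Z = 6806/113
  (-71/4, -37/8) → Z = -49/8

p = -1019/10, q = 608/5, maximum Z = 6491/5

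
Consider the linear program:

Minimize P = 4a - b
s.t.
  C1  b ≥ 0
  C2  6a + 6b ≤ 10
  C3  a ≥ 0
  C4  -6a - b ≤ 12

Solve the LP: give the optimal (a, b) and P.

Feasible corners and P = 4a - b:
  (5/3, 0) → P = 20/3
  (0, 0) → P = 0
  (0, 5/3) → P = -5/3

The binding constraints are 6a + 6b = 10 and a = 0.
Solving simultaneously gives a = 0, b = 5/3.

a = 0, b = 5/3, minimum P = -5/3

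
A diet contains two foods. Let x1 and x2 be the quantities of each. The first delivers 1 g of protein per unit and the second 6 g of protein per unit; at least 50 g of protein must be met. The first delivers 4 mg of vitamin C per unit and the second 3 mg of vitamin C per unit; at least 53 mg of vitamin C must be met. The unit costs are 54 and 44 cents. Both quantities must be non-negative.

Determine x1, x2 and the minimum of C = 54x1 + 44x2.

x1 = 8, x2 = 7, minimum C = 740

The feasible region is unbounded (it extends along (0, 1), (1, 0)), but C strictly increases along every unbounded feasible direction, so there is no improving ray and the minimum is attained at a vertex.

At the optimal vertex, x1 + 6x2 = 50 and 4x1 + 3x2 = 53.
Solving simultaneously gives x1 = 8, x2 = 7.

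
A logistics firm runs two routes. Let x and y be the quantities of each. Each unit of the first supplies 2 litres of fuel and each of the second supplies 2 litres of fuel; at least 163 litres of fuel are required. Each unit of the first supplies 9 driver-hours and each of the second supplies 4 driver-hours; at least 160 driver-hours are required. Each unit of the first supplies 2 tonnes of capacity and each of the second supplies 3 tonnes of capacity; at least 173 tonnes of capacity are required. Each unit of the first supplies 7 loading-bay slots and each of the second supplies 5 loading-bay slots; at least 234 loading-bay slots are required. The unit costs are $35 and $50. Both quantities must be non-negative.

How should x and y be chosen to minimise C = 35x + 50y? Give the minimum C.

Vertices and C = 35x + 50y:
  (0, 163/2) → C = 4075
  (173/2, 0) → C = 6055/2
  (143/2, 10) → C = 6005/2
The feasible region is unbounded (it extends along (0, 1), (1, 0)), but C strictly increases along every unbounded feasible direction, so there is no improving ray and the minimum is attained at a vertex.

x = 143/2, y = 10, minimum C = 6005/2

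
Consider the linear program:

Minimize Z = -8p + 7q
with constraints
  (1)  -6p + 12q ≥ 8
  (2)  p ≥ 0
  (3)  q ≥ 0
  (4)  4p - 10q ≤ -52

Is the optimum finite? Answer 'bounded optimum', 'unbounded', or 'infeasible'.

From the feasible point (136/3, 70/3), moving in the direction (12, 6) keeps every constraint satisfied while Z decreases without bound.

unbounded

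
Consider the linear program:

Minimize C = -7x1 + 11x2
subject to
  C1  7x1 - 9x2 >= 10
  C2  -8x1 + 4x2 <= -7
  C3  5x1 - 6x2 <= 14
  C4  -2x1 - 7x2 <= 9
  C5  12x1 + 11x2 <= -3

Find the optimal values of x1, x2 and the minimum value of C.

Corner points and C = -7x1 + 11x2:
  (13/64, -43/32) → C = -1037/64
  (65/136, -27/34) → C = -1643/136
  (44/47, -73/47) → C = -1111/47
  (136/127, -183/127) → C = -2965/127

At the optimal vertex, 5x1 - 6x2 = 14 and -2x1 - 7x2 = 9.
Solving simultaneously gives x1 = 44/47, x2 = -73/47.

x1 = 44/47, x2 = -73/47, minimum C = -1111/47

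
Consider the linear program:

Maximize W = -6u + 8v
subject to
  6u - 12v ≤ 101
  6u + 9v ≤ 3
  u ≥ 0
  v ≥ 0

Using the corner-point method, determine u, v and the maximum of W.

u = 0, v = 1/3, maximum W = 8/3

Corner points and W = -6u + 8v:
  (0, 1/3) → W = 8/3
  (1/2, 0) → W = -3
  (0, 0) → W = 0

The binding constraints are 6u + 9v = 3 and u = 0.
Solving simultaneously gives u = 0, v = 1/3.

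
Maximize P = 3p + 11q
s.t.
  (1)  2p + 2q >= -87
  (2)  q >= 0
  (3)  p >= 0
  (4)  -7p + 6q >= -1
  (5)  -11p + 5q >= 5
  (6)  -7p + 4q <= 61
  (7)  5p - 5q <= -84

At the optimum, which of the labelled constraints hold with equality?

Extreme points and P = 3p + 11q:
  (95/3, 212/3) → P = 2617/3
  (79/6, 899/30) → P = 5537/15
  (31/15, 283/15) → P = 3206/15

The maximum is at (95/3, 212/3). Substituting into each constraint, equality holds for (5) and (6); the remaining constraints have slack.

(5) and (6)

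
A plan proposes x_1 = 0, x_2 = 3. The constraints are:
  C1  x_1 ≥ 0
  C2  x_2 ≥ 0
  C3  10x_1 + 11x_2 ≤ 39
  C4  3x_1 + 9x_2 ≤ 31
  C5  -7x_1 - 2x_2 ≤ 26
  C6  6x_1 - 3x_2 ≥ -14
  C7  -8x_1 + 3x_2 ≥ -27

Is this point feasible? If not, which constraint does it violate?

C1: 0 ≥ 0 ✓
C2: 3 ≥ 0 ✓
C3: 33 ≤ 39 ✓
C4: 27 ≤ 31 ✓
C5: -6 ≤ 26 ✓
C6: -9 ≥ -14 ✓
C7: 9 ≥ -27 ✓

feasible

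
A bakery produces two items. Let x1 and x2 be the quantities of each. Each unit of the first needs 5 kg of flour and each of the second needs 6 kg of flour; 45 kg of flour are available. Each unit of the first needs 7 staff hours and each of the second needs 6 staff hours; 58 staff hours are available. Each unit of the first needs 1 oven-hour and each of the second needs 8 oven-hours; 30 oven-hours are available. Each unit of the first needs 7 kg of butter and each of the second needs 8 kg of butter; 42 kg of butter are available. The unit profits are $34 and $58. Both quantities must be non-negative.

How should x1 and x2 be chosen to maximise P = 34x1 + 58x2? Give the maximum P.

x1 = 2, x2 = 7/2, maximum P = 271

Feasible corners and P = 34x1 + 58x2:
  (0, 0) → P = 0
  (0, 15/4) → P = 435/2
  (6, 0) → P = 204
  (2, 7/2) → P = 271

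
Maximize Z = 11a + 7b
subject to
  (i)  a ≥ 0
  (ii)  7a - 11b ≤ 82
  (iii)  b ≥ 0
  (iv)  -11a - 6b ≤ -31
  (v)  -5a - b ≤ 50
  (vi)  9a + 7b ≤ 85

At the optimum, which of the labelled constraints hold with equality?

Corner points and Z = 11a + 7b:
  (0, 31/6) → Z = 217/6
  (0, 85/7) → Z = 85
  (31/11, 0) → Z = 31
  (85/9, 0) → Z = 935/9

The maximum is at (85/9, 0). Substituting into each constraint, equality holds for (iii) and (vi); the remaining constraints have slack.

(iii) and (vi)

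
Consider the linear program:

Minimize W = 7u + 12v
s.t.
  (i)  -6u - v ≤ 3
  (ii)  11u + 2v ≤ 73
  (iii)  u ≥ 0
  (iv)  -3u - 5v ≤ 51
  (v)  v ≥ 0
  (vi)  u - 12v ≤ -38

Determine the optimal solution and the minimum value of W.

u = 0, v = 19/6, minimum W = 38

Feasible corners and W = 7u + 12v:
  (0, 73/2) → W = 438
  (400/67, 491/134) → W = 5746/67
  (0, 19/6) → W = 38

The optimum lies where u = 0 and u - 12v = -38.
Solving simultaneously gives u = 0, v = 19/6.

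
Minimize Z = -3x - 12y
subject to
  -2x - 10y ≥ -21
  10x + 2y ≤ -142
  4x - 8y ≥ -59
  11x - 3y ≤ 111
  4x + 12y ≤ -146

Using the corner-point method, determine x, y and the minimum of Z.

x = -469/20, y = -87/20, minimum Z = 2451/20

Corner points and Z = -3x - 12y:
  (-51/13, -668/13) → Z = 8169/13
  (-353/28, -223/28) → Z = 3735/28
  (-469/20, -87/20) → Z = 2451/20
The feasible region is unbounded (it extends along (-2, -1), (-3, -11)), but Z strictly increases along every unbounded feasible direction, so there is no improving ray and the minimum is attained at a vertex.

The optimum lies where 4x - 8y = -59 and 4x + 12y = -146.
Solving simultaneously gives x = -469/20, y = -87/20.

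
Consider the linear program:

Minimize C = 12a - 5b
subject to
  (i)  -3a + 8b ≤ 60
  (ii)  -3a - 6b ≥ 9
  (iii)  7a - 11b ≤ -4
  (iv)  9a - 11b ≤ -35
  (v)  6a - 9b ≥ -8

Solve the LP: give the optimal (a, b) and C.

Vertices and C = 12a - 5b:
  (-31/2, -19/2) → C = -277/2
  (-52/3, -32/3) → C = -464/3
  (-227/15, -46/5) → C = -678/5

The binding constraints are 7a - 11b = -4 and 6a - 9b = -8.
Solving simultaneously gives a = -52/3, b = -32/3.

a = -52/3, b = -32/3, minimum C = -464/3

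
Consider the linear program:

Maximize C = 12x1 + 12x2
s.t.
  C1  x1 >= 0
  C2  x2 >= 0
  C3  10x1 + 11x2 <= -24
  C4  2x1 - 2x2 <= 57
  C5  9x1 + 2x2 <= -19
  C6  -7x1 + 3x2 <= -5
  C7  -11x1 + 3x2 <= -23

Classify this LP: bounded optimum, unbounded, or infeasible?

infeasible

The boundaries x1 = 0 and 2x1 - 2x2 = 57 meet at (0, -57/2), but that point violates x2 ≥ 0. Every candidate vertex is excluded by some other constraint, so the feasible region is empty.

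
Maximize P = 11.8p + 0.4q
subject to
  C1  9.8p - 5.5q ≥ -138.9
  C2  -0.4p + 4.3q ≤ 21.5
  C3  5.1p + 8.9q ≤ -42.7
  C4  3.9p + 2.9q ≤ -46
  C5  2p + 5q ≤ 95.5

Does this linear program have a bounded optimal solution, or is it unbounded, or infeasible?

From the feasible point (-65581/4987, 9091/4987), moving in the direction (2.9, -3.9) keeps every constraint satisfied while P increases without bound.

unbounded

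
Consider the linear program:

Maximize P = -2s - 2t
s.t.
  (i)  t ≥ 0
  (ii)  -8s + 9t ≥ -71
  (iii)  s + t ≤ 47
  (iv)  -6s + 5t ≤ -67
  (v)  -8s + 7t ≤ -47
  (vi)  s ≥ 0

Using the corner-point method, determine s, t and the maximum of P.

s = 124/7, t = 55/7, maximum P = -358/7

Corner points and P = -2s - 2t:
  (494/17, 305/17) → P = -94
  (124/7, 55/7) → P = -358/7
  (302/11, 215/11) → P = -94

At the optimal vertex, -8s + 9t = -71 and -6s + 5t = -67.
Solving simultaneously gives s = 124/7, t = 55/7.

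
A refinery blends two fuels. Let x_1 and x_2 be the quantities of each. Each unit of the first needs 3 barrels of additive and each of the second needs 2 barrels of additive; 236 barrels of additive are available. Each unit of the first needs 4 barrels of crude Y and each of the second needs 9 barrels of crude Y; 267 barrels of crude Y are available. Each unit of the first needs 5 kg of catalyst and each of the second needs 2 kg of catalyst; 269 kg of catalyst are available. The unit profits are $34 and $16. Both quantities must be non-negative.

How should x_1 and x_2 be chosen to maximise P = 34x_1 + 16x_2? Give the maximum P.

x_1 = 51, x_2 = 7, maximum P = 1846

Vertices and P = 34x_1 + 16x_2:
  (0, 0) → P = 0
  (0, 89/3) → P = 1424/3
  (269/5, 0) → P = 9146/5
  (51, 7) → P = 1846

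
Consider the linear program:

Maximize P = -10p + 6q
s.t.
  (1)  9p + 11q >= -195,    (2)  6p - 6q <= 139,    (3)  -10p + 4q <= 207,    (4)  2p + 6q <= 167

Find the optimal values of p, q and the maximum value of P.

p = -287/34, q = 521/17, maximum P = 4561/17

Corner points and P = -10p + 6q:
  (359/120, -807/40) → P = -4529/30
  (-3057/146, -87/146) → P = 15024/73
  (153/4, 181/12) → P = -292
  (-287/34, 521/17) → P = 4561/17

The optimum lies where -10p + 4q = 207 and 2p + 6q = 167.
Solving simultaneously gives p = -287/34, q = 521/17.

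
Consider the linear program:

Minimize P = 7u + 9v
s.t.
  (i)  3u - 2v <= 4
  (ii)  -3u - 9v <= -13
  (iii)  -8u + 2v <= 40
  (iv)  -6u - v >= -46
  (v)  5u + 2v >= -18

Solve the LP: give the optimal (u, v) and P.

The binding constraints are -3u - 9v = -13 and -8u + 2v = 40.
Solving simultaneously gives u = -167/39, v = 112/39.

u = -167/39, v = 112/39, minimum P = -161/39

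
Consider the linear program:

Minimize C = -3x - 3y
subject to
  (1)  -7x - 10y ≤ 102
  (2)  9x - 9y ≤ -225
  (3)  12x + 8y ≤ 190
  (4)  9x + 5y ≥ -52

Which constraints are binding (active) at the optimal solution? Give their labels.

(3) and (4)

Feasible corners and C = -3x - 3y:
  (-1/2, 49/2) → C = -72
  (-177/14, 173/14) → C = 6/7
  (-683/6, 389/2) → C = -242

The minimum is at (-683/6, 389/2). Substituting into each constraint, equality holds for (3) and (4); the remaining constraints have slack.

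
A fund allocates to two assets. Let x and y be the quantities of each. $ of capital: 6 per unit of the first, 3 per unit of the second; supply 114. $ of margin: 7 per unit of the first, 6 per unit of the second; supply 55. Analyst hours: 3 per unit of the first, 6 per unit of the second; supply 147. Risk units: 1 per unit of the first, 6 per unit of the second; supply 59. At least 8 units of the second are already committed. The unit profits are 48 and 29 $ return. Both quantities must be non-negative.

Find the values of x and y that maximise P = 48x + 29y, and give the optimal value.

Feasible corners and P = 48x + 29y:
  (0, 55/6) → P = 1595/6
  (0, 8) → P = 232
  (1, 8) → P = 280

The binding constraints are 7x + 6y = 55 and y = 8.
Solving simultaneously gives x = 1, y = 8.

x = 1, y = 8, maximum P = 280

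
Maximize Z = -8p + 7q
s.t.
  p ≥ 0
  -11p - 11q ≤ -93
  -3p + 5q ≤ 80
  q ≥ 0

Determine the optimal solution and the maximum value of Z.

Corner points and Z = -8p + 7q:
  (0, 93/11) → Z = 651/11
  (0, 16) → Z = 112
  (93/11, 0) → Z = -744/11
The feasible region is unbounded (it extends along (1, 0), (5, 3)), but Z strictly decreases along every unbounded feasible direction, so there is no improving ray and the maximum is attained at a vertex.

The binding constraints are p = 0 and -3p + 5q = 80.
Solving simultaneously gives p = 0, q = 16.

p = 0, q = 16, maximum Z = 112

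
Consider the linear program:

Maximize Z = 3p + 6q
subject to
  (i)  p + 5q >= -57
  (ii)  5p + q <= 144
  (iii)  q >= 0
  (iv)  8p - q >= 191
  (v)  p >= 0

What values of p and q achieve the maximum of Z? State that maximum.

p = 335/13, q = 197/13, maximum Z = 2187/13

Corner points and Z = 3p + 6q:
  (144/5, 0) → Z = 432/5
  (335/13, 197/13) → Z = 2187/13
  (191/8, 0) → Z = 573/8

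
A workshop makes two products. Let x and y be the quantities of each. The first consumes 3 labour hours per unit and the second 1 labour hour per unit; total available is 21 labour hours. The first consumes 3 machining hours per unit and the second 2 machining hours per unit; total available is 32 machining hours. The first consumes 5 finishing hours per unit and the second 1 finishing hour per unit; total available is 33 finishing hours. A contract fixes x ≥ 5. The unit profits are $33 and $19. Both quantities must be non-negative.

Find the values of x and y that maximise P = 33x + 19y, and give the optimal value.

Feasible corners and P = 33x + 19y:
  (33/5, 0) → P = 1089/5
  (5, 0) → P = 165
  (6, 3) → P = 255
  (5, 6) → P = 279

x = 5, y = 6, maximum P = 279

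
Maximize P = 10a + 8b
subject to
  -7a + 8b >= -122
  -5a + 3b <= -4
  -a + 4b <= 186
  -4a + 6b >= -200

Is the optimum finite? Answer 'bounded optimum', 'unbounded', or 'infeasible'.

bounded optimum

Vertices and P = 10a + 8b:
  (-334/19, -582/19) → P = -7996/19
  (494/5, 356/5) → P = 7788/5
  (574/17, 934/17) → P = 13212/17
The feasible region has finitely many vertices and no improving ray; the maximum is 7788/5 at (494/5, 356/5).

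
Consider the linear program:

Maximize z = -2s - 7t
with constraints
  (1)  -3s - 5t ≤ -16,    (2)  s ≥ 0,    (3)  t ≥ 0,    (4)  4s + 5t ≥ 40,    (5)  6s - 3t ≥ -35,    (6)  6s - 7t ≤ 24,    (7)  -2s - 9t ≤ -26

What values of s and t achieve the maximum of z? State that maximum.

Extreme points and z = -2s - 7t:
  (0, 8) → z = -56
  (0, 35/3) → z = -245/3
  (200/29, 72/29) → z = -904/29
The feasible region is unbounded (it extends along (7, 6), (1, 2)), but z strictly decreases along every unbounded feasible direction, so there is no improving ray and the maximum is attained at a vertex.

At the optimal vertex, 4s + 5t = 40 and 6s - 7t = 24.
Solving simultaneously gives s = 200/29, t = 72/29.

s = 200/29, t = 72/29, maximum z = -904/29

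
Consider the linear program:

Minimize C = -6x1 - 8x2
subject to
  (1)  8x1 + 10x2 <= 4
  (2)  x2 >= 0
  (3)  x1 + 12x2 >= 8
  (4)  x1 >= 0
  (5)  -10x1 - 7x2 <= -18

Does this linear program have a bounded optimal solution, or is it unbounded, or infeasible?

infeasible

The boundaries x2 = 0 and x1 + 12x2 = 8 meet at (8, 0), but that point violates 8x1 + 10x2 ≤ 4. Every candidate vertex is excluded by some other constraint, so the feasible region is empty.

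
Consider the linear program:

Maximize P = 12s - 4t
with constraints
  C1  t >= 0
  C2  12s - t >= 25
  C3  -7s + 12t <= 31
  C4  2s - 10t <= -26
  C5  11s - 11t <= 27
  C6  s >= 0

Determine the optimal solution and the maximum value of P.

s = 133/11, t = 106/11, maximum P = 1172/11

Feasible corners and P = 12s - 4t:
  (331/137, 547/137) → P = 1784/137
  (138/59, 181/59) → P = 932/59
  (133/11, 106/11) → P = 1172/11
  (139/22, 85/22) → P = 664/11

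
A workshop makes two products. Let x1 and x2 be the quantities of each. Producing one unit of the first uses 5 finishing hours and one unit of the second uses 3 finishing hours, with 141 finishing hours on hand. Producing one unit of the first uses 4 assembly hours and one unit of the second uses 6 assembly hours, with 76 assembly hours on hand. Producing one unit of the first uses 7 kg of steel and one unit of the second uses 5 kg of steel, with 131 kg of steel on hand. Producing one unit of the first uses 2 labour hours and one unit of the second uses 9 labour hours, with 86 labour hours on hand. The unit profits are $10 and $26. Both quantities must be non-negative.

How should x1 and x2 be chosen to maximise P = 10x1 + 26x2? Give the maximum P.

x1 = 7, x2 = 8, maximum P = 278

Corner points and P = 10x1 + 26x2:
  (0, 0) → P = 0
  (0, 86/9) → P = 2236/9
  (131/7, 0) → P = 1310/7
  (203/11, 4/11) → P = 194
  (7, 8) → P = 278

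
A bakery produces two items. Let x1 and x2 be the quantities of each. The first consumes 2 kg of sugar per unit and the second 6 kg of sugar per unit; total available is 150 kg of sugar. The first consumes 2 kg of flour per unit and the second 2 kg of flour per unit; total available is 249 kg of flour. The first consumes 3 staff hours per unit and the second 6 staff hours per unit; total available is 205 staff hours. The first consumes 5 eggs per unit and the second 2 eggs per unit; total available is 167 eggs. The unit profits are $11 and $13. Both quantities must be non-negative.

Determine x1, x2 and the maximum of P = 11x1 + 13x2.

x1 = 27, x2 = 16, maximum P = 505

The binding constraints are 2x1 + 6x2 = 150 and 5x1 + 2x2 = 167.
Solving simultaneously gives x1 = 27, x2 = 16.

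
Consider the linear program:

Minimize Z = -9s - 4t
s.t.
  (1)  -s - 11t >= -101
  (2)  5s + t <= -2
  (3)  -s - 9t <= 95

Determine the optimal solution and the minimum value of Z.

Extreme points and Z = -9s - 4t:
  (-41/18, 169/18) → Z = -307/18
  (-977, 98) → Z = 8401
  (7/4, -43/4) → Z = 109/4

s = -41/18, t = 169/18, minimum Z = -307/18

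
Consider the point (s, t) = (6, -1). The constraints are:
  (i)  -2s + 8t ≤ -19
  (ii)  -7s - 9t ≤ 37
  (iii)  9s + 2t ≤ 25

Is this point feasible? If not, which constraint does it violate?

not feasible — violates (iii)

Constraint (iii): 9s + 2t = 52, which is not ≤ 25. All other constraints are satisfied.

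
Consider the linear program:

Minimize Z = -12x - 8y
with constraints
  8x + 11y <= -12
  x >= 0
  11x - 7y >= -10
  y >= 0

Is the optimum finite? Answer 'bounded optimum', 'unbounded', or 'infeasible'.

The boundaries 8x + 11y = -12 and x = 0 meet at (0, -12/11), but that point violates y ≥ 0. Every candidate vertex is excluded by some other constraint, so the feasible region is empty.

infeasible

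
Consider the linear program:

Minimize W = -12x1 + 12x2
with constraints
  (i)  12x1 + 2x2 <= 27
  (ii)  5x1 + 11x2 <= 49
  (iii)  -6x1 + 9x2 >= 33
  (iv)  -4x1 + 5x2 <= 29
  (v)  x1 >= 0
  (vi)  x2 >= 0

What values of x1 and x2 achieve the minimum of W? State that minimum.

x1 = 26/37, x2 = 153/37, minimum W = 1524/37

Vertices and W = -12x1 + 12x2:
  (26/37, 153/37) → W = 1524/37
  (0, 49/11) → W = 588/11
  (0, 11/3) → W = 44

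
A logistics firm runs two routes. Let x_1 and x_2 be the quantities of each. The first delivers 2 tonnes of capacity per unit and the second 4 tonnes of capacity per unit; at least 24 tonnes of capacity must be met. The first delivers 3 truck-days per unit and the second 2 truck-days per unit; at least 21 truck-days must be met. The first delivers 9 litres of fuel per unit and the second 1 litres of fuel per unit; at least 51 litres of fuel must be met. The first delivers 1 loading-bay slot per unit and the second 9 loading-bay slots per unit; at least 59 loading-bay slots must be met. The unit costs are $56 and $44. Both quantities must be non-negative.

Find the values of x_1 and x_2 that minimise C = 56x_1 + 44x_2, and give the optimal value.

x_1 = 5, x_2 = 6, minimum C = 544

Vertices and C = 56x_1 + 44x_2:
  (0, 51) → C = 2244
  (59, 0) → C = 3304
  (5, 6) → C = 544
The feasible region is unbounded (it extends along (0, 1), (1, 0)), but C strictly increases along every unbounded feasible direction, so there is no improving ray and the minimum is attained at a vertex.

The optimum lies where 9x_1 + x_2 = 51 and x_1 + 9x_2 = 59.
Solving simultaneously gives x_1 = 5, x_2 = 6.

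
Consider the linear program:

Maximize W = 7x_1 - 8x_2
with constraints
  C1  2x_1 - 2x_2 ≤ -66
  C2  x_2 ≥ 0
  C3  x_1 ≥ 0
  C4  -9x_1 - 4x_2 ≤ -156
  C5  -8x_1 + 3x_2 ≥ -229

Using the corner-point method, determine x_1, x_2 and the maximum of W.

The feasible region is unbounded (it extends along (0, 1), (3, 8)), but W strictly decreases along every unbounded feasible direction, so there is no improving ray and the maximum is attained at a vertex.

x_1 = 24/13, x_2 = 453/13, maximum W = -3456/13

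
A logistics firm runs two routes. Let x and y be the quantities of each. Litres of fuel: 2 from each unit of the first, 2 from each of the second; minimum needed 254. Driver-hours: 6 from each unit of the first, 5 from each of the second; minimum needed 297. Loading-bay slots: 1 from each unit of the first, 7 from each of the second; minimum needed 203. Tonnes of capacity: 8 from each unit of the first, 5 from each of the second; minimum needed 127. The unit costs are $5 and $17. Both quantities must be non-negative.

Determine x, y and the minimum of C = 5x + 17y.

x = 343/3, y = 38/3, minimum C = 787

Corner points and C = 5x + 17y:
  (0, 127) → C = 2159
  (203, 0) → C = 1015
  (343/3, 38/3) → C = 787
The feasible region is unbounded (it extends along (0, 1), (1, 0)), but C strictly increases along every unbounded feasible direction, so there is no improving ray and the minimum is attained at a vertex.

At the optimal vertex, 2x + 2y = 254 and x + 7y = 203.
Solving simultaneously gives x = 343/3, y = 38/3.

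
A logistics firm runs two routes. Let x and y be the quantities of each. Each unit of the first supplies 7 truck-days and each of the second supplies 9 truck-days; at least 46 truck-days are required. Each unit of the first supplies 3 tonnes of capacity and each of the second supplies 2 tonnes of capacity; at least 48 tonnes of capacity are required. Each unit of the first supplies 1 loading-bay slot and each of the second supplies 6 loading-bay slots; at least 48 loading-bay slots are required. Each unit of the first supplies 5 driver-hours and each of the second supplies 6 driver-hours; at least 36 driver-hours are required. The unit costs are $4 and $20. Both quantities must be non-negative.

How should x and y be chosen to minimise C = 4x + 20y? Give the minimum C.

The feasible region is unbounded (it extends along (0, 1), (1, 0)), but C strictly increases along every unbounded feasible direction, so there is no improving ray and the minimum is attained at a vertex.

The optimum lies where 3x + 2y = 48 and x + 6y = 48.
Solving simultaneously gives x = 12, y = 6.

x = 12, y = 6, minimum C = 168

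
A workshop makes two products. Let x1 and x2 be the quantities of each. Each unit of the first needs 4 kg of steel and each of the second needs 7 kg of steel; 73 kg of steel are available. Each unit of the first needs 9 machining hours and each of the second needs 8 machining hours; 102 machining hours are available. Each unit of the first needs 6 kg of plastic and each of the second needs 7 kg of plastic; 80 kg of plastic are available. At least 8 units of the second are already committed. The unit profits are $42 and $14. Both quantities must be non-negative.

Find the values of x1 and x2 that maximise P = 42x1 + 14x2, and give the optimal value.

Corner points and P = 42x1 + 14x2:
  (0, 73/7) → P = 146
  (0, 8) → P = 112
  (7/2, 59/7) → P = 265
  (4, 8) → P = 280

x1 = 4, x2 = 8, maximum P = 280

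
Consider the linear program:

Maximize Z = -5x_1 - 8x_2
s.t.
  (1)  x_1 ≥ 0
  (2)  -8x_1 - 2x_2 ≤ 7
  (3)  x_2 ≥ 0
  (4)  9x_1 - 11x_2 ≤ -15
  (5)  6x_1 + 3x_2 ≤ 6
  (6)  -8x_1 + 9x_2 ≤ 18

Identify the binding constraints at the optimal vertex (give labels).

Corner points and Z = -5x_1 - 8x_2:
  (0, 15/11) → Z = -120/11
  (0, 2) → Z = -16
  (7/31, 48/31) → Z = -419/31

The maximum is at (0, 15/11). Substituting into each constraint, equality holds for (1) and (4); the remaining constraints have slack.

(1) and (4)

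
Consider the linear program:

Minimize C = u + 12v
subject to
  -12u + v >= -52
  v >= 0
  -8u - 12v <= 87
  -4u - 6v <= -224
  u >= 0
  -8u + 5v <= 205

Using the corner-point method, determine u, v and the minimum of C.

Feasible corners and C = u + 12v:
  (134/19, 620/19) → C = 7574/19
  (465/52, 719/13) → C = 34977/52
  (0, 112/3) → C = 448
  (0, 41) → C = 492

u = 134/19, v = 620/19, minimum C = 7574/19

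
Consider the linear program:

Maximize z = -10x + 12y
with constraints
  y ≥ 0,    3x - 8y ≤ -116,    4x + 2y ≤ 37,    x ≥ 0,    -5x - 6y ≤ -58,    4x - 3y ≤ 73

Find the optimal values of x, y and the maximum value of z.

Vertices and z = -10x + 12y:
  (32/19, 575/38) → z = 3130/19
  (0, 29/2) → z = 174
  (0, 37/2) → z = 222

The optimum lies where 4x + 2y = 37 and x = 0.
Solving simultaneously gives x = 0, y = 37/2.

x = 0, y = 37/2, maximum z = 222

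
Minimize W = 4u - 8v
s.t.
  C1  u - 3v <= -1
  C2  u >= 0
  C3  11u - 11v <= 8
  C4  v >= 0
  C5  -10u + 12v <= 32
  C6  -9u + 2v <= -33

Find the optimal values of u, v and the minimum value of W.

u = 224/11, v = 216/11, minimum W = -832/11

Feasible corners and W = 4u - 8v:
  (224/11, 216/11) → W = -832/11
  (347/77, 291/77) → W = -940/77
  (115/22, 309/44) → W = -388/11

The optimum lies where 11u - 11v = 8 and -10u + 12v = 32.
Solving simultaneously gives u = 224/11, v = 216/11.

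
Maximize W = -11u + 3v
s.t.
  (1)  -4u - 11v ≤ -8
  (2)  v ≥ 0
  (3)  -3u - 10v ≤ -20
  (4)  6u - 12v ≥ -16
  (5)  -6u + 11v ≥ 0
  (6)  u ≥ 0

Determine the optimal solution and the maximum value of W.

u = 5/6, v = 7/4, maximum W = -47/12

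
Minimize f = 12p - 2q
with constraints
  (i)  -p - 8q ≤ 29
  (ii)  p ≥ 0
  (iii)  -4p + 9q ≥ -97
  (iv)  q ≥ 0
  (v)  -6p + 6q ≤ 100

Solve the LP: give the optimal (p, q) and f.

p = 0, q = 50/3, minimum f = -100/3

Extreme points and f = 12p - 2q:
  (0, 0) → f = 0
  (0, 50/3) → f = -100/3
  (97/4, 0) → f = 291
The feasible region is unbounded (it extends along (1, 1), (9, 4)), but f strictly increases along every unbounded feasible direction, so there is no improving ray and the minimum is attained at a vertex.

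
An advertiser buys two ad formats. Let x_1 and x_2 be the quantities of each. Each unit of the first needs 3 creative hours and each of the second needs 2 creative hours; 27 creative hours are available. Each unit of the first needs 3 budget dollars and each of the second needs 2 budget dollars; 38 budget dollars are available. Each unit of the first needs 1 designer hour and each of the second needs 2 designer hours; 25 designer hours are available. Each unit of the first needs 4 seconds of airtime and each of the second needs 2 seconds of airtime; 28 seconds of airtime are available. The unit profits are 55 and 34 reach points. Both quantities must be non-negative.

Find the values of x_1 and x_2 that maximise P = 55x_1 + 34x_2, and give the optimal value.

x_1 = 1, x_2 = 12, maximum P = 463

Vertices and P = 55x_1 + 34x_2:
  (0, 0) → P = 0
  (0, 25/2) → P = 425
  (7, 0) → P = 385
  (1, 12) → P = 463

The optimum lies where 3x_1 + 2x_2 = 27 and x_1 + 2x_2 = 25.
Solving simultaneously gives x_1 = 1, x_2 = 12.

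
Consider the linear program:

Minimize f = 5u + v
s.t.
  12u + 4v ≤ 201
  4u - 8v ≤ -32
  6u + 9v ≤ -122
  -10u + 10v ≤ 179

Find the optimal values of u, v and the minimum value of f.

u = -139/5, v = -99/10, minimum f = -1489/10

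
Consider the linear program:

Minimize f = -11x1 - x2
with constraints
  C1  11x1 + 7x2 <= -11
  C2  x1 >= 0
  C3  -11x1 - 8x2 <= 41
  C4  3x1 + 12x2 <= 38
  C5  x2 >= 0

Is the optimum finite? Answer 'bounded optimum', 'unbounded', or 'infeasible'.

infeasible

The boundaries 11x1 + 7x2 = -11 and x1 = 0 meet at (0, -11/7), but that point violates x2 ≥ 0. Every candidate vertex is excluded by some other constraint, so the feasible region is empty.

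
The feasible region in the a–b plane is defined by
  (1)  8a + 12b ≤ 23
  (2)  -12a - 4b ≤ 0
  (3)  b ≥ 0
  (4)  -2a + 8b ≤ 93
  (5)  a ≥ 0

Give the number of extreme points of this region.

Pairwise boundary intersections that survive every other constraint:
  (23/8, 0)
  (0, 23/12)
  (0, 0)

3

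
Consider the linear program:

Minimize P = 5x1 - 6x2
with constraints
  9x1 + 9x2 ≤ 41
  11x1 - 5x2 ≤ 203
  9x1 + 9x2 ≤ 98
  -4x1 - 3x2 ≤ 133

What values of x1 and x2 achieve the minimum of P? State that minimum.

x1 = -440/3, x2 = 1361/9, minimum P = -4922/3

Feasible corners and P = 5x1 - 6x2:
  (127/9, -86/9) → P = 1151/9
  (-440/3, 1361/9) → P = -4922/3
  (-56/53, -2275/53) → P = 13370/53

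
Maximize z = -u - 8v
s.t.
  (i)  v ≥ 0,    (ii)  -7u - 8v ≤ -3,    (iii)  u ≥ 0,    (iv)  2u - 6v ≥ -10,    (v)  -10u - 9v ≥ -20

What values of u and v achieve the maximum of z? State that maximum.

Extreme points and z = -u - 8v:
  (3/7, 0) → z = -3/7
  (2, 0) → z = -2
  (0, 3/8) → z = -3
  (0, 5/3) → z = -40/3
  (5/13, 70/39) → z = -575/39

u = 3/7, v = 0, maximum z = -3/7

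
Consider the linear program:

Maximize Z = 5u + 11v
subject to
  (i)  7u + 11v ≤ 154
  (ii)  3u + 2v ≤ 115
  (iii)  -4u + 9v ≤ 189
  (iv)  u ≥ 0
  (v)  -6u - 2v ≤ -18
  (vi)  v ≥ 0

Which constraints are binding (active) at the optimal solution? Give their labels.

(i) and (iv)

Vertices and Z = 5u + 11v:
  (0, 14) → Z = 154
  (22, 0) → Z = 110
  (0, 9) → Z = 99
  (3, 0) → Z = 15

The maximum is at (0, 14). Substituting into each constraint, equality holds for (i) and (iv); the remaining constraints have slack.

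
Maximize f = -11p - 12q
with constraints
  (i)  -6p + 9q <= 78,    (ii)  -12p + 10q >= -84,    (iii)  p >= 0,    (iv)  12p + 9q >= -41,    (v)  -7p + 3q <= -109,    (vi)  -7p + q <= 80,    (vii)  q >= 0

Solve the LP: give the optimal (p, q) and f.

p = 419/17, q = 360/17, maximum f = -8929/17

Vertices and f = -11p - 12q:
  (32, 30) → f = -712
  (27, 80/3) → f = -617
  (419/17, 360/17) → f = -8929/17

The optimum lies where -12p + 10q = -84 and -7p + 3q = -109.
Solving simultaneously gives p = 419/17, q = 360/17.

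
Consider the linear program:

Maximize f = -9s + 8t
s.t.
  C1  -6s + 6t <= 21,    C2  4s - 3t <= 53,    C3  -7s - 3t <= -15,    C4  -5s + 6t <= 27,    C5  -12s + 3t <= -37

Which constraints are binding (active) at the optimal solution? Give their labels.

Vertices and f = -9s + 8t:
  (6, 19/2) → f = 22
  (95/18, 79/9) → f = 409/18
  (68/11, -311/33) → f = -4324/33
  (133/3, 373/9) → f = -607/9
  (52/19, -79/57) → f = -2036/57

The maximum is at (95/18, 79/9). Substituting into each constraint, equality holds for C1 and C5; the remaining constraints have slack.

C1 and C5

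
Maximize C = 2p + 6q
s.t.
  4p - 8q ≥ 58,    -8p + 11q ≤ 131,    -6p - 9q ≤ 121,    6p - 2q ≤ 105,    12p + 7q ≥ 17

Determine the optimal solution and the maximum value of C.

p = 181/10, q = 9/5, maximum C = 47

Extreme points and C = 2p + 6q:
  (181/10, 9/5) → C = 47
  (271/62, -157/31) → C = -671/31
  (769/66, -193/11) → C = -2705/33

The binding constraints are 4p - 8q = 58 and 6p - 2q = 105.
Solving simultaneously gives p = 181/10, q = 9/5.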